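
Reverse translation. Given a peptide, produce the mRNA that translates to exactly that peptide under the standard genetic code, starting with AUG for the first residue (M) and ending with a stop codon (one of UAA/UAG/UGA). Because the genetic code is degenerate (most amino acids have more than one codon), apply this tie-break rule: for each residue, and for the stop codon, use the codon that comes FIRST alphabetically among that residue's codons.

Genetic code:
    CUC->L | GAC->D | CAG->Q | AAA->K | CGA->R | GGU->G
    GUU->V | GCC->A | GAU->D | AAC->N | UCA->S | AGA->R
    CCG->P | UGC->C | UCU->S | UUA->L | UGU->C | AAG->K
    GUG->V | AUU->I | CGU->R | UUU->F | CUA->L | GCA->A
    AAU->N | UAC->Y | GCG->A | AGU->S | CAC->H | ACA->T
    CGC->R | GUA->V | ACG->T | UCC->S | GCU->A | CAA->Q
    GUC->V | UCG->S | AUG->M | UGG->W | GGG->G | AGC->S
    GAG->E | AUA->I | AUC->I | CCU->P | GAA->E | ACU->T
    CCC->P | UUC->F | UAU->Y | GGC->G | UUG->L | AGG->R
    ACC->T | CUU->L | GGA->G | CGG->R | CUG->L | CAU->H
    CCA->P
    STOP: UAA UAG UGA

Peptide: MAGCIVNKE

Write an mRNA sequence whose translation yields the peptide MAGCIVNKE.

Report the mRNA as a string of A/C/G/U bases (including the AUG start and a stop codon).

residue 1: M -> AUG (start codon)
residue 2: A codons sorted = GCA,GCC,GCG,GCU -> pick first = GCA
residue 3: G codons sorted = GGA,GGC,GGG,GGU -> pick first = GGA
residue 4: C codons sorted = UGC,UGU -> pick first = UGC
residue 5: I codons sorted = AUA,AUC,AUU -> pick first = AUA
residue 6: V codons sorted = GUA,GUC,GUG,GUU -> pick first = GUA
residue 7: N codons sorted = AAC,AAU -> pick first = AAC
residue 8: K codons sorted = AAA,AAG -> pick first = AAA
residue 9: E codons sorted = GAA,GAG -> pick first = GAA
terminator: stop codons sorted = UAA,UAG,UGA -> pick first = UAA

Answer: mRNA: AUGGCAGGAUGCAUAGUAAACAAAGAAUAA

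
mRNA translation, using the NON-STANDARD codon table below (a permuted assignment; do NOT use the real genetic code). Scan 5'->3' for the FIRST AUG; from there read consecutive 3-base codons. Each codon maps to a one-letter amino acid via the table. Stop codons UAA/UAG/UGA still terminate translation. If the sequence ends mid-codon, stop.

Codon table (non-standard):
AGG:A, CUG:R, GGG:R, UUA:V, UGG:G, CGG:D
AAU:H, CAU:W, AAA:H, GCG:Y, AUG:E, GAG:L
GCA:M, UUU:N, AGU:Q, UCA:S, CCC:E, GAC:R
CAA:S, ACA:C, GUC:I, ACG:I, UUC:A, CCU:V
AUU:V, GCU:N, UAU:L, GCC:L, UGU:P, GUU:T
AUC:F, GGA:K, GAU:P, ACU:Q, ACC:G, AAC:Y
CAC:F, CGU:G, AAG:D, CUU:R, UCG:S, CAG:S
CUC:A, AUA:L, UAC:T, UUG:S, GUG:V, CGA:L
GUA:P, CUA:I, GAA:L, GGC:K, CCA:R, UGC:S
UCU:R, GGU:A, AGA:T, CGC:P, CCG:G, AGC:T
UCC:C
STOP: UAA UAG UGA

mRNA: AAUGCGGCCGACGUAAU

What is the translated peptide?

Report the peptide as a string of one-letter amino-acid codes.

Answer: EDGI

Derivation:
start AUG at pos 1
pos 1: AUG -> E; peptide=E
pos 4: CGG -> D; peptide=ED
pos 7: CCG -> G; peptide=EDG
pos 10: ACG -> I; peptide=EDGI
pos 13: UAA -> STOP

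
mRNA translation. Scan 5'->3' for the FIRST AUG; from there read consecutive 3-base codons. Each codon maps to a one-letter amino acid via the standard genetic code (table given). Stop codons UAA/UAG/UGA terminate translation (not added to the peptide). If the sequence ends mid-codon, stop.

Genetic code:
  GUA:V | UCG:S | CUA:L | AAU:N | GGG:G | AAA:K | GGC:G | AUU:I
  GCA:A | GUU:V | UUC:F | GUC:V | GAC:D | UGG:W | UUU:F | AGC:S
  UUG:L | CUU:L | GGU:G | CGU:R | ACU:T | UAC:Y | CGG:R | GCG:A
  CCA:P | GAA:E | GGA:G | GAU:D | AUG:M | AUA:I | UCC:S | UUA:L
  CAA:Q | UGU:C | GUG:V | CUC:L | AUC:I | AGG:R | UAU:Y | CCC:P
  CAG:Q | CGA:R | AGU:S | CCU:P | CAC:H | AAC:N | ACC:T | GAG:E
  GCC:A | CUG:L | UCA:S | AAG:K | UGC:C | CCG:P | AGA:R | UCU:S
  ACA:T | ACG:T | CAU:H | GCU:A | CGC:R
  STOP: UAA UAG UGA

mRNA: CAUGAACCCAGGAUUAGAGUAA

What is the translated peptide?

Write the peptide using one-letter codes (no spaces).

Answer: MNPGLE

Derivation:
start AUG at pos 1
pos 1: AUG -> M; peptide=M
pos 4: AAC -> N; peptide=MN
pos 7: CCA -> P; peptide=MNP
pos 10: GGA -> G; peptide=MNPG
pos 13: UUA -> L; peptide=MNPGL
pos 16: GAG -> E; peptide=MNPGLE
pos 19: UAA -> STOP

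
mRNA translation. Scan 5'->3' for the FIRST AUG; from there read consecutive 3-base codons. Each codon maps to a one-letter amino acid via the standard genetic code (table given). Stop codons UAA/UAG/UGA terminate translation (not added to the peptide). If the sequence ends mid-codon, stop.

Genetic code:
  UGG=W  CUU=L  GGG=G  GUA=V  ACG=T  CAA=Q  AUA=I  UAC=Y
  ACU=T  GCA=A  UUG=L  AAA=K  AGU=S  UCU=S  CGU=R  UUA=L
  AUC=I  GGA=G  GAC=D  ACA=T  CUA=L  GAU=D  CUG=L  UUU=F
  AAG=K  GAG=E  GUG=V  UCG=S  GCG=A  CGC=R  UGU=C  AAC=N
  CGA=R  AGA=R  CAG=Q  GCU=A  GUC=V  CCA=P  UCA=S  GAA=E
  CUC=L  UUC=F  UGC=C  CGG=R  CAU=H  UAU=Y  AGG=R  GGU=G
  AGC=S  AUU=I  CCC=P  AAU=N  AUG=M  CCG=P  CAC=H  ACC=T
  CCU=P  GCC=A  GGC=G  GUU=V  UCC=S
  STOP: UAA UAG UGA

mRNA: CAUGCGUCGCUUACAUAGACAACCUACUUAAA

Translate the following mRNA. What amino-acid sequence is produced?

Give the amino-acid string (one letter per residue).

Answer: MRRLHRQPT

Derivation:
start AUG at pos 1
pos 1: AUG -> M; peptide=M
pos 4: CGU -> R; peptide=MR
pos 7: CGC -> R; peptide=MRR
pos 10: UUA -> L; peptide=MRRL
pos 13: CAU -> H; peptide=MRRLH
pos 16: AGA -> R; peptide=MRRLHR
pos 19: CAA -> Q; peptide=MRRLHRQ
pos 22: CCU -> P; peptide=MRRLHRQP
pos 25: ACU -> T; peptide=MRRLHRQPT
pos 28: UAA -> STOP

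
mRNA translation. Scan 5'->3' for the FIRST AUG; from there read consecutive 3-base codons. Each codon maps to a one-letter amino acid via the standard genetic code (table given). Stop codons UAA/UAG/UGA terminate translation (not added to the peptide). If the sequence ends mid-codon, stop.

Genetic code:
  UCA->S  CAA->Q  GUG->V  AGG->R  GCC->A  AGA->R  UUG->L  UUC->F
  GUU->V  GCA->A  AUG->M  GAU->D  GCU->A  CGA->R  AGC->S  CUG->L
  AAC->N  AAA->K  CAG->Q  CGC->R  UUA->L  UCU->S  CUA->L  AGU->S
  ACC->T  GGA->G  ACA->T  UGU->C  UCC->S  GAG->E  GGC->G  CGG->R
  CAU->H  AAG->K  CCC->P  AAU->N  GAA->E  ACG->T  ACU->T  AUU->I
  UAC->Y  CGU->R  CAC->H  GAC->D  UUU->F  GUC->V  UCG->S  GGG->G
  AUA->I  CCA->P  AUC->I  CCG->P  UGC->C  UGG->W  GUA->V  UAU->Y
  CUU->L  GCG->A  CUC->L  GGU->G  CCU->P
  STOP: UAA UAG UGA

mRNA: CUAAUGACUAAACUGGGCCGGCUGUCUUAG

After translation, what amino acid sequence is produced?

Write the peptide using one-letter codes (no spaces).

start AUG at pos 3
pos 3: AUG -> M; peptide=M
pos 6: ACU -> T; peptide=MT
pos 9: AAA -> K; peptide=MTK
pos 12: CUG -> L; peptide=MTKL
pos 15: GGC -> G; peptide=MTKLG
pos 18: CGG -> R; peptide=MTKLGR
pos 21: CUG -> L; peptide=MTKLGRL
pos 24: UCU -> S; peptide=MTKLGRLS
pos 27: UAG -> STOP

Answer: MTKLGRLS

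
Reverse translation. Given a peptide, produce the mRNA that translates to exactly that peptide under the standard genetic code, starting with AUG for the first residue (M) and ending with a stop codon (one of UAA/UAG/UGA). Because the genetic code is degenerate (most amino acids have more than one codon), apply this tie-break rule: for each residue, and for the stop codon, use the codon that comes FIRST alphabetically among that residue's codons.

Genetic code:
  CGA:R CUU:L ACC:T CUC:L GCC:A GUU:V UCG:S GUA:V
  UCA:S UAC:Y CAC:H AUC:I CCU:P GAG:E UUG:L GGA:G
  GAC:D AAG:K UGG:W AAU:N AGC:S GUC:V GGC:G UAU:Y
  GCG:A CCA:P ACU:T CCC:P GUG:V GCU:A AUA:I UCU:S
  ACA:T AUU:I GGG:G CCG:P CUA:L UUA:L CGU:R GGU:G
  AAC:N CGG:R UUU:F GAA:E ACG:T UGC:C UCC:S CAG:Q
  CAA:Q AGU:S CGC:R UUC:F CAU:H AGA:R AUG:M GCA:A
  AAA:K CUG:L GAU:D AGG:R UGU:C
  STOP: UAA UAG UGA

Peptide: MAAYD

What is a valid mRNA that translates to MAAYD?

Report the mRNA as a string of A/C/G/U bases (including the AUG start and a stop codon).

residue 1: M -> AUG (start codon)
residue 2: A codons sorted = GCA,GCC,GCG,GCU -> pick first = GCA
residue 3: A codons sorted = GCA,GCC,GCG,GCU -> pick first = GCA
residue 4: Y codons sorted = UAC,UAU -> pick first = UAC
residue 5: D codons sorted = GAC,GAU -> pick first = GAC
terminator: stop codons sorted = UAA,UAG,UGA -> pick first = UAA

Answer: mRNA: AUGGCAGCAUACGACUAA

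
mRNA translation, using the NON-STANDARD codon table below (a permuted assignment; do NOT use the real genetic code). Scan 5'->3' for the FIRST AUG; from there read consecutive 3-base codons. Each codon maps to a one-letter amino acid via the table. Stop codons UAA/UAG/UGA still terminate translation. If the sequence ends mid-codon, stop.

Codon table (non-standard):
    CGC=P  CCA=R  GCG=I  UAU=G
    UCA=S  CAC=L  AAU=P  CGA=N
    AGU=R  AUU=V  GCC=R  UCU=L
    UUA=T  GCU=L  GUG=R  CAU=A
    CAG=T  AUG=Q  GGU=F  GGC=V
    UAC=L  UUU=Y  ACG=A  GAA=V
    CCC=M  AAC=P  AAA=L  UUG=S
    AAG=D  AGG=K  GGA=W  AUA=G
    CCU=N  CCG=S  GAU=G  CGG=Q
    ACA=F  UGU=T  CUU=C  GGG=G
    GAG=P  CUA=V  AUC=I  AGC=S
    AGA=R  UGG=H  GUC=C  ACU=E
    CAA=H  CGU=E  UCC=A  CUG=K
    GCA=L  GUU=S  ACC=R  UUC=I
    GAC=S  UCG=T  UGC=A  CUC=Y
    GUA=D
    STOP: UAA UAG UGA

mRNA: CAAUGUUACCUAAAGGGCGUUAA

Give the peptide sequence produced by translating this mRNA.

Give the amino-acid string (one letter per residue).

Answer: QTNLGE

Derivation:
start AUG at pos 2
pos 2: AUG -> Q; peptide=Q
pos 5: UUA -> T; peptide=QT
pos 8: CCU -> N; peptide=QTN
pos 11: AAA -> L; peptide=QTNL
pos 14: GGG -> G; peptide=QTNLG
pos 17: CGU -> E; peptide=QTNLGE
pos 20: UAA -> STOP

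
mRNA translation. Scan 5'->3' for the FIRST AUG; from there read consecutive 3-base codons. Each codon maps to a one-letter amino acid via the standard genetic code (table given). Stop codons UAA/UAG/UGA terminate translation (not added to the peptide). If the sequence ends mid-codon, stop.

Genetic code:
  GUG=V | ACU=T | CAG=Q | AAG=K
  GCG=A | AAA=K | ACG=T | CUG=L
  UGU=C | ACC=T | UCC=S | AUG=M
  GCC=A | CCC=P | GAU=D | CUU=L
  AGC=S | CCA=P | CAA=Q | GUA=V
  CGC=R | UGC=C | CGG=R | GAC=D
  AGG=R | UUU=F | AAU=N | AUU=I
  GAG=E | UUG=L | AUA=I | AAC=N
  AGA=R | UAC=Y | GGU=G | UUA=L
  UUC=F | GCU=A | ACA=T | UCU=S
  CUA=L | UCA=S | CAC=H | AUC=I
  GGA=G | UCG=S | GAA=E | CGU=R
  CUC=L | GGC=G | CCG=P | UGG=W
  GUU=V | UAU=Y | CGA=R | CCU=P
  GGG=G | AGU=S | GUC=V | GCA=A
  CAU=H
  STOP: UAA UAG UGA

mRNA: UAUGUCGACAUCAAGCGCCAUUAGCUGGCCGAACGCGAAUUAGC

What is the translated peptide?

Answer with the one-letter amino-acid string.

Answer: MSTSSAISWPNAN

Derivation:
start AUG at pos 1
pos 1: AUG -> M; peptide=M
pos 4: UCG -> S; peptide=MS
pos 7: ACA -> T; peptide=MST
pos 10: UCA -> S; peptide=MSTS
pos 13: AGC -> S; peptide=MSTSS
pos 16: GCC -> A; peptide=MSTSSA
pos 19: AUU -> I; peptide=MSTSSAI
pos 22: AGC -> S; peptide=MSTSSAIS
pos 25: UGG -> W; peptide=MSTSSAISW
pos 28: CCG -> P; peptide=MSTSSAISWP
pos 31: AAC -> N; peptide=MSTSSAISWPN
pos 34: GCG -> A; peptide=MSTSSAISWPNA
pos 37: AAU -> N; peptide=MSTSSAISWPNAN
pos 40: UAG -> STOP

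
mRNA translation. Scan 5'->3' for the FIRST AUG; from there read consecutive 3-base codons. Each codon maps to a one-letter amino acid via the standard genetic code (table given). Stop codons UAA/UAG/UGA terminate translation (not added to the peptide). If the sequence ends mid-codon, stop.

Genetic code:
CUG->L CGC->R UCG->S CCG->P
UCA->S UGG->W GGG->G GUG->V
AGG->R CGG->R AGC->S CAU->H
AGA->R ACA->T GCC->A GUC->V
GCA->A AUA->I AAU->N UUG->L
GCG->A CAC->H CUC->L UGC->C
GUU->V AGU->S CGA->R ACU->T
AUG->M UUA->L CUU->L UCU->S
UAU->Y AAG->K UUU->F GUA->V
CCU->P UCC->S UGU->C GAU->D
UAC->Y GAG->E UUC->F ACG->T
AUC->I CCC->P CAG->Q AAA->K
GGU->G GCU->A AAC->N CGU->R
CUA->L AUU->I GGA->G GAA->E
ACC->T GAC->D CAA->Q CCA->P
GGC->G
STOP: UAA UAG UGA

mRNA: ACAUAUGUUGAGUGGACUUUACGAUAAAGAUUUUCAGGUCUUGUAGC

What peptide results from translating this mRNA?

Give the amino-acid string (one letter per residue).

start AUG at pos 4
pos 4: AUG -> M; peptide=M
pos 7: UUG -> L; peptide=ML
pos 10: AGU -> S; peptide=MLS
pos 13: GGA -> G; peptide=MLSG
pos 16: CUU -> L; peptide=MLSGL
pos 19: UAC -> Y; peptide=MLSGLY
pos 22: GAU -> D; peptide=MLSGLYD
pos 25: AAA -> K; peptide=MLSGLYDK
pos 28: GAU -> D; peptide=MLSGLYDKD
pos 31: UUU -> F; peptide=MLSGLYDKDF
pos 34: CAG -> Q; peptide=MLSGLYDKDFQ
pos 37: GUC -> V; peptide=MLSGLYDKDFQV
pos 40: UUG -> L; peptide=MLSGLYDKDFQVL
pos 43: UAG -> STOP

Answer: MLSGLYDKDFQVL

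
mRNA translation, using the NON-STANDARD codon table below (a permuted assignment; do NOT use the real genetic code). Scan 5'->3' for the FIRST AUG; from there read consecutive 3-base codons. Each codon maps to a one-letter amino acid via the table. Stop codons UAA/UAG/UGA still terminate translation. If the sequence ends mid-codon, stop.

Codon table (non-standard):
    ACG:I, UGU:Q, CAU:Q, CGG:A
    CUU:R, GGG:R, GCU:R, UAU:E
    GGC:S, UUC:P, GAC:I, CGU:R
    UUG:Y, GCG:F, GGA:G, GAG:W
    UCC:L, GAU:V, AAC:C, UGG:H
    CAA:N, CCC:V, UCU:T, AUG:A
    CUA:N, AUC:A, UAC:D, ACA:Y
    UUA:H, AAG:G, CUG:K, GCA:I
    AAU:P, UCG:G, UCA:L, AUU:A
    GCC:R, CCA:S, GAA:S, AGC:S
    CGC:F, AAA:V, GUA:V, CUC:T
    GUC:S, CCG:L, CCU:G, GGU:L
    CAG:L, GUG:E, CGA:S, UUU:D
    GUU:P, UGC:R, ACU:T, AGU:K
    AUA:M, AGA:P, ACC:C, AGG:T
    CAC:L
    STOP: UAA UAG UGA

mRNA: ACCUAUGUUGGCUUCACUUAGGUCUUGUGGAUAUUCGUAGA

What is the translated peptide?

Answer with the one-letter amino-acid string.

Answer: AYRLRTTQGEG

Derivation:
start AUG at pos 4
pos 4: AUG -> A; peptide=A
pos 7: UUG -> Y; peptide=AY
pos 10: GCU -> R; peptide=AYR
pos 13: UCA -> L; peptide=AYRL
pos 16: CUU -> R; peptide=AYRLR
pos 19: AGG -> T; peptide=AYRLRT
pos 22: UCU -> T; peptide=AYRLRTT
pos 25: UGU -> Q; peptide=AYRLRTTQ
pos 28: GGA -> G; peptide=AYRLRTTQG
pos 31: UAU -> E; peptide=AYRLRTTQGE
pos 34: UCG -> G; peptide=AYRLRTTQGEG
pos 37: UAG -> STOP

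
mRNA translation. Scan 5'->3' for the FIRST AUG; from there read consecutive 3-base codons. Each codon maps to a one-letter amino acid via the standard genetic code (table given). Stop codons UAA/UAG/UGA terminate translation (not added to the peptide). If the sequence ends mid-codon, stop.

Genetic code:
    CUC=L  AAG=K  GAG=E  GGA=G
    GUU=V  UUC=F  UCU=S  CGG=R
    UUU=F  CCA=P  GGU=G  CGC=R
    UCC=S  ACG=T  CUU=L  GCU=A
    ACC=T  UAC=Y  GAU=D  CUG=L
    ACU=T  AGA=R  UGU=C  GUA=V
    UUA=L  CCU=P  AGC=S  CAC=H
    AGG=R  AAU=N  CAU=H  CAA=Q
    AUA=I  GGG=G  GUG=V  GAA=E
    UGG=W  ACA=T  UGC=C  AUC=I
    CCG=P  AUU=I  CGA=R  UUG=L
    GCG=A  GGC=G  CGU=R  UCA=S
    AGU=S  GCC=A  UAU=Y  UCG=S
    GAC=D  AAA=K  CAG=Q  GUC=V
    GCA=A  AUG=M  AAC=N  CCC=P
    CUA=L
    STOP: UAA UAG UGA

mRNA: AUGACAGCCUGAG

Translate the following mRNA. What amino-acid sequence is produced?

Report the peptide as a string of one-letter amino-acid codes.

start AUG at pos 0
pos 0: AUG -> M; peptide=M
pos 3: ACA -> T; peptide=MT
pos 6: GCC -> A; peptide=MTA
pos 9: UGA -> STOP

Answer: MTA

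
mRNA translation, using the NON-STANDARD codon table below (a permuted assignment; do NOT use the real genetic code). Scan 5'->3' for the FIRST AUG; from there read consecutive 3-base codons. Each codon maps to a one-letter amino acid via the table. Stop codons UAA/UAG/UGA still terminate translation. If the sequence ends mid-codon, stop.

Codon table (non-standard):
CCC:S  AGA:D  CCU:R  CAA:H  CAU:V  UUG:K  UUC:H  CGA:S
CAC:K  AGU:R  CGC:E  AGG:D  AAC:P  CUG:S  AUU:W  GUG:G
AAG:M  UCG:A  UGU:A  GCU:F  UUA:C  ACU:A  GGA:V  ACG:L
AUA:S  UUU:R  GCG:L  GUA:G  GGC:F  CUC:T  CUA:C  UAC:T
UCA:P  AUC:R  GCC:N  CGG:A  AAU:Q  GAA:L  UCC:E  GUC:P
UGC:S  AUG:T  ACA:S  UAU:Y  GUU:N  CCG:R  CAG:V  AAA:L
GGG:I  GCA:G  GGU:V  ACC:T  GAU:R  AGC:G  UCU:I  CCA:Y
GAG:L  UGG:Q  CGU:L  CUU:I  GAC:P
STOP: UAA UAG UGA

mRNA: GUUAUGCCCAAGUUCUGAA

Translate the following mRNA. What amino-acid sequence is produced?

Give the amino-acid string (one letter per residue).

Answer: TSMH

Derivation:
start AUG at pos 3
pos 3: AUG -> T; peptide=T
pos 6: CCC -> S; peptide=TS
pos 9: AAG -> M; peptide=TSM
pos 12: UUC -> H; peptide=TSMH
pos 15: UGA -> STOP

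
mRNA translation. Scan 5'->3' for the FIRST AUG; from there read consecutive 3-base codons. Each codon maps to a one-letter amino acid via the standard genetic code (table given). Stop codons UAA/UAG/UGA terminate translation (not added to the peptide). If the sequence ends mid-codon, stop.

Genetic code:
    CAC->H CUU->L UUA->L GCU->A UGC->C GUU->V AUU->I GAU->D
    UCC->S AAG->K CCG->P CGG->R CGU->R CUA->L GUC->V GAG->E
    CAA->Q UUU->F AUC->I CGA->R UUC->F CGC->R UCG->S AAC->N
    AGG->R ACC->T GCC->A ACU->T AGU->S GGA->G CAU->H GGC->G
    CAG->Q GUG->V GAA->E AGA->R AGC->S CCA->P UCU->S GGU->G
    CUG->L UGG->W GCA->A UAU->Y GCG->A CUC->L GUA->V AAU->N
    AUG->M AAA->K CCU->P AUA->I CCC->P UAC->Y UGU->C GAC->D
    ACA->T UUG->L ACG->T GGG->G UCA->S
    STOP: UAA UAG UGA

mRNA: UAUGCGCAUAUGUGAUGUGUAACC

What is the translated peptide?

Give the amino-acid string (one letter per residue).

start AUG at pos 1
pos 1: AUG -> M; peptide=M
pos 4: CGC -> R; peptide=MR
pos 7: AUA -> I; peptide=MRI
pos 10: UGU -> C; peptide=MRIC
pos 13: GAU -> D; peptide=MRICD
pos 16: GUG -> V; peptide=MRICDV
pos 19: UAA -> STOP

Answer: MRICDV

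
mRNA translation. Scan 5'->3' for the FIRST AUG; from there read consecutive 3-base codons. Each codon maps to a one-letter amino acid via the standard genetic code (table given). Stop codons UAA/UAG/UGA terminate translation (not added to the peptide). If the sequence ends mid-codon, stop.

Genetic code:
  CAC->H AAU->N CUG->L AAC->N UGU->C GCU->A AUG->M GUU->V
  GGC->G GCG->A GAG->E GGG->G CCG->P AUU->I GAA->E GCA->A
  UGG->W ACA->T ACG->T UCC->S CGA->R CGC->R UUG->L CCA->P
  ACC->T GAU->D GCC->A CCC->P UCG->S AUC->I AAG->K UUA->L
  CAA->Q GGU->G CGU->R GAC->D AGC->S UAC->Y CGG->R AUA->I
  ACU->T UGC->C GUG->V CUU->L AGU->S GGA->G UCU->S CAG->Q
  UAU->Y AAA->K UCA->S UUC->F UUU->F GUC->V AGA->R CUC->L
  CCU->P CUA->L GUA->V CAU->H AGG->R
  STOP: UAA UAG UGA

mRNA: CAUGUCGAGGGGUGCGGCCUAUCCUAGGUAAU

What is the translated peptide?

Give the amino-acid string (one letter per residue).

Answer: MSRGAAYPR

Derivation:
start AUG at pos 1
pos 1: AUG -> M; peptide=M
pos 4: UCG -> S; peptide=MS
pos 7: AGG -> R; peptide=MSR
pos 10: GGU -> G; peptide=MSRG
pos 13: GCG -> A; peptide=MSRGA
pos 16: GCC -> A; peptide=MSRGAA
pos 19: UAU -> Y; peptide=MSRGAAY
pos 22: CCU -> P; peptide=MSRGAAYP
pos 25: AGG -> R; peptide=MSRGAAYPR
pos 28: UAA -> STOP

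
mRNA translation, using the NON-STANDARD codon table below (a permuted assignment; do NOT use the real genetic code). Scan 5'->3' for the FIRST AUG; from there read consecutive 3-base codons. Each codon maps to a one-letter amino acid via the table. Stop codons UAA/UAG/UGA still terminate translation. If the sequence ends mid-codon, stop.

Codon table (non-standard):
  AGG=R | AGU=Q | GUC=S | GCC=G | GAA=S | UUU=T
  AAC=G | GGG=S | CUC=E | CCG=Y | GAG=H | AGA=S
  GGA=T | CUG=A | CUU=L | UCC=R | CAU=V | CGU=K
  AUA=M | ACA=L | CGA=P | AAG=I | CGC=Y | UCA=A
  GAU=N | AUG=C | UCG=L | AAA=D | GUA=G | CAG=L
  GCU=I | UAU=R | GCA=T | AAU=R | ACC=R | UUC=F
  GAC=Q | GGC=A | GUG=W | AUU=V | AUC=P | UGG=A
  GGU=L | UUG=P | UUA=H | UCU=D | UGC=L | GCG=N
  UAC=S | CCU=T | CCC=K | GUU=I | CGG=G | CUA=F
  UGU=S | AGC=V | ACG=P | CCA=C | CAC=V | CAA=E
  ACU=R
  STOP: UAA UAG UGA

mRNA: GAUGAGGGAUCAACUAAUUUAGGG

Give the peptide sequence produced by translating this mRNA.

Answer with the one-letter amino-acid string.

start AUG at pos 1
pos 1: AUG -> C; peptide=C
pos 4: AGG -> R; peptide=CR
pos 7: GAU -> N; peptide=CRN
pos 10: CAA -> E; peptide=CRNE
pos 13: CUA -> F; peptide=CRNEF
pos 16: AUU -> V; peptide=CRNEFV
pos 19: UAG -> STOP

Answer: CRNEFV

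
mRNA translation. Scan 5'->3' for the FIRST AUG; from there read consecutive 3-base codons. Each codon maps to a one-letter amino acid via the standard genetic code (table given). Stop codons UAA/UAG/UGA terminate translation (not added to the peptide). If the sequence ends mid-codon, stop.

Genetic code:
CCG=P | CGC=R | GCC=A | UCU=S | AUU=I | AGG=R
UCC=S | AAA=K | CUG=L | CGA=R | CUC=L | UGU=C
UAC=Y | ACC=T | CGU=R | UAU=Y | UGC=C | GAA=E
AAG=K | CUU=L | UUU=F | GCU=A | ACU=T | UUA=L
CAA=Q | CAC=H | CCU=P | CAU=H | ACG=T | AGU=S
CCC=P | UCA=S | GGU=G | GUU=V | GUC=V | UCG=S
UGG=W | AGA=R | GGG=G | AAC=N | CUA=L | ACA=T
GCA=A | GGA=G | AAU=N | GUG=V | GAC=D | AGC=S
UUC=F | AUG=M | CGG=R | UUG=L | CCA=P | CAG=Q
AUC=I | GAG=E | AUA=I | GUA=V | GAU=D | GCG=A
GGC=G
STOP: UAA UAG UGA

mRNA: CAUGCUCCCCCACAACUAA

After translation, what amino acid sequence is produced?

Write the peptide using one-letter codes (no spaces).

start AUG at pos 1
pos 1: AUG -> M; peptide=M
pos 4: CUC -> L; peptide=ML
pos 7: CCC -> P; peptide=MLP
pos 10: CAC -> H; peptide=MLPH
pos 13: AAC -> N; peptide=MLPHN
pos 16: UAA -> STOP

Answer: MLPHN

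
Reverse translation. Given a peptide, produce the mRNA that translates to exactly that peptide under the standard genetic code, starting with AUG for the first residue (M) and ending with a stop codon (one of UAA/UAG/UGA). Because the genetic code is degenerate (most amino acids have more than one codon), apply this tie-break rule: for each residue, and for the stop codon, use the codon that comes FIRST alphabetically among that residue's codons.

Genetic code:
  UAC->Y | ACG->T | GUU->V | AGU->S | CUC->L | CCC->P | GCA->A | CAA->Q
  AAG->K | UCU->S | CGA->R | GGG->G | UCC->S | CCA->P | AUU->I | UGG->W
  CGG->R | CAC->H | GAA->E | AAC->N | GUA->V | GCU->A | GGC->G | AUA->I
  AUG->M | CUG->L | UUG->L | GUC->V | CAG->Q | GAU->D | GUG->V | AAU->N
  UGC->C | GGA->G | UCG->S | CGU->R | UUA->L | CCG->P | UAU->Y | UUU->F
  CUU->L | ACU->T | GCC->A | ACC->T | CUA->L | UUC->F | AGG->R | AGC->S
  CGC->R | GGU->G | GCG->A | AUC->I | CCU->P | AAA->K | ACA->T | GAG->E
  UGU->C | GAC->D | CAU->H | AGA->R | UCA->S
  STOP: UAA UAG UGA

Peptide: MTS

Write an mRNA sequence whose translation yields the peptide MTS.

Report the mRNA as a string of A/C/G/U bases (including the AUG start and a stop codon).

Answer: mRNA: AUGACAAGCUAA

Derivation:
residue 1: M -> AUG (start codon)
residue 2: T codons sorted = ACA,ACC,ACG,ACU -> pick first = ACA
residue 3: S codons sorted = AGC,AGU,UCA,UCC,UCG,UCU -> pick first = AGC
terminator: stop codons sorted = UAA,UAG,UGA -> pick first = UAA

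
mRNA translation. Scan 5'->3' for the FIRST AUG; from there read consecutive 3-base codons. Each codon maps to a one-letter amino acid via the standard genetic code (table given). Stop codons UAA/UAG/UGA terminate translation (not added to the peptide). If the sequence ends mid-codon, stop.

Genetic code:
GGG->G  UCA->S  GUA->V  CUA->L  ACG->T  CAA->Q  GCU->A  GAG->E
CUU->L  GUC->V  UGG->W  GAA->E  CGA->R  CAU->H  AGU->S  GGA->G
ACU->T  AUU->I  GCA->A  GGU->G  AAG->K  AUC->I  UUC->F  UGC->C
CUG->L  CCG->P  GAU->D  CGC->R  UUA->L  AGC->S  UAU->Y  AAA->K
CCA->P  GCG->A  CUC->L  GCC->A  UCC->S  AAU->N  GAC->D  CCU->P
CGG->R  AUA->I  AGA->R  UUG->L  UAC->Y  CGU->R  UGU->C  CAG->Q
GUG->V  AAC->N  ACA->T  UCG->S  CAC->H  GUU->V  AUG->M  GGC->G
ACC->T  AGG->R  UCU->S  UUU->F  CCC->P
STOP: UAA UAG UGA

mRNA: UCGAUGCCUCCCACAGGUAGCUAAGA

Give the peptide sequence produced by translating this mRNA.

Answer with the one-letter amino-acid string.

Answer: MPPTGS

Derivation:
start AUG at pos 3
pos 3: AUG -> M; peptide=M
pos 6: CCU -> P; peptide=MP
pos 9: CCC -> P; peptide=MPP
pos 12: ACA -> T; peptide=MPPT
pos 15: GGU -> G; peptide=MPPTG
pos 18: AGC -> S; peptide=MPPTGS
pos 21: UAA -> STOP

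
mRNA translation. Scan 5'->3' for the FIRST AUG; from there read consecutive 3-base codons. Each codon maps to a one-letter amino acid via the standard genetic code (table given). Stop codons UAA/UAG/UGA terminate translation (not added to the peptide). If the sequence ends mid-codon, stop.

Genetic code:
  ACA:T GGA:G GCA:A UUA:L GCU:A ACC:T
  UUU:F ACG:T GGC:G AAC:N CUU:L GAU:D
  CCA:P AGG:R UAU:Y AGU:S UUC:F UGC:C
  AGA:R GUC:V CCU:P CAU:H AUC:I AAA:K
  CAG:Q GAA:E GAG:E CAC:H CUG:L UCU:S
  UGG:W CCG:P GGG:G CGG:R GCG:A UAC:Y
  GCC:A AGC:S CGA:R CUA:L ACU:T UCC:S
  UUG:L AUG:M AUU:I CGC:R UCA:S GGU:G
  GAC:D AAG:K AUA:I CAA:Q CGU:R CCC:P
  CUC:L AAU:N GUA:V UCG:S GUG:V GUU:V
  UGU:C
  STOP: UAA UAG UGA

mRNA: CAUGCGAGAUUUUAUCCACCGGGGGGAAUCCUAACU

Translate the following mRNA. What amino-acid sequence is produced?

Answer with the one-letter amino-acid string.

Answer: MRDFIHRGES

Derivation:
start AUG at pos 1
pos 1: AUG -> M; peptide=M
pos 4: CGA -> R; peptide=MR
pos 7: GAU -> D; peptide=MRD
pos 10: UUU -> F; peptide=MRDF
pos 13: AUC -> I; peptide=MRDFI
pos 16: CAC -> H; peptide=MRDFIH
pos 19: CGG -> R; peptide=MRDFIHR
pos 22: GGG -> G; peptide=MRDFIHRG
pos 25: GAA -> E; peptide=MRDFIHRGE
pos 28: UCC -> S; peptide=MRDFIHRGES
pos 31: UAA -> STOP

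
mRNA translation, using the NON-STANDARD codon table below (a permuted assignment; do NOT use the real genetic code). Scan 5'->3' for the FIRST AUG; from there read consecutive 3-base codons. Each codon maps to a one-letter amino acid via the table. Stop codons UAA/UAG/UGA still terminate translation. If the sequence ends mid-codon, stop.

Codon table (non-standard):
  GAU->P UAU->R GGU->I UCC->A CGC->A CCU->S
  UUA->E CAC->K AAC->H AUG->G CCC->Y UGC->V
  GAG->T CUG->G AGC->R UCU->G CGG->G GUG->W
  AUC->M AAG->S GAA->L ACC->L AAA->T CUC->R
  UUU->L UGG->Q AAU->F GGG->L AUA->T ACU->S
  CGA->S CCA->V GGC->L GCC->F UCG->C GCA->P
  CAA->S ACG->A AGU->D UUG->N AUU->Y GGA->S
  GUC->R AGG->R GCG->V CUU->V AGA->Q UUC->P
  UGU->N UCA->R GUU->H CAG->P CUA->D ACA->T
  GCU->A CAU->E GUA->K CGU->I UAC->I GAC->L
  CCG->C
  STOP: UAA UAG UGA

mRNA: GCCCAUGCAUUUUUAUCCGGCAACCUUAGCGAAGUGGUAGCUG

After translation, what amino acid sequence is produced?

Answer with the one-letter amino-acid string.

start AUG at pos 4
pos 4: AUG -> G; peptide=G
pos 7: CAU -> E; peptide=GE
pos 10: UUU -> L; peptide=GEL
pos 13: UAU -> R; peptide=GELR
pos 16: CCG -> C; peptide=GELRC
pos 19: GCA -> P; peptide=GELRCP
pos 22: ACC -> L; peptide=GELRCPL
pos 25: UUA -> E; peptide=GELRCPLE
pos 28: GCG -> V; peptide=GELRCPLEV
pos 31: AAG -> S; peptide=GELRCPLEVS
pos 34: UGG -> Q; peptide=GELRCPLEVSQ
pos 37: UAG -> STOP

Answer: GELRCPLEVSQ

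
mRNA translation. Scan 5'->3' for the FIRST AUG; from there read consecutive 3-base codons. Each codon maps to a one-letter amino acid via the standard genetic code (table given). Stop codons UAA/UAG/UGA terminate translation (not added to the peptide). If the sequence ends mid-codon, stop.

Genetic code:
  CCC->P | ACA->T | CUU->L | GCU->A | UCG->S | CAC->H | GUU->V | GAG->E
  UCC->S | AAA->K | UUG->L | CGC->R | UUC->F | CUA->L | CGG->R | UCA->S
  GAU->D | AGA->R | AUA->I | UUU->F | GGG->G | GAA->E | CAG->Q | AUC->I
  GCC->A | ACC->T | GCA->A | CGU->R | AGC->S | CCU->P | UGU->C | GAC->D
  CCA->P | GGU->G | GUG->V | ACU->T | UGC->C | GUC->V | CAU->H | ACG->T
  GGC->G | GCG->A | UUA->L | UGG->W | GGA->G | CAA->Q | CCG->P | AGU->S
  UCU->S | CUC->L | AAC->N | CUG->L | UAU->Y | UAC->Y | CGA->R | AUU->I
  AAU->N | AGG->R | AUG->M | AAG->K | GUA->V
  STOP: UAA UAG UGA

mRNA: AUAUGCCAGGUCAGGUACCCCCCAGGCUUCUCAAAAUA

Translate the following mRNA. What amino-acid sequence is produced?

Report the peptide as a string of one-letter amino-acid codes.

start AUG at pos 2
pos 2: AUG -> M; peptide=M
pos 5: CCA -> P; peptide=MP
pos 8: GGU -> G; peptide=MPG
pos 11: CAG -> Q; peptide=MPGQ
pos 14: GUA -> V; peptide=MPGQV
pos 17: CCC -> P; peptide=MPGQVP
pos 20: CCC -> P; peptide=MPGQVPP
pos 23: AGG -> R; peptide=MPGQVPPR
pos 26: CUU -> L; peptide=MPGQVPPRL
pos 29: CUC -> L; peptide=MPGQVPPRLL
pos 32: AAA -> K; peptide=MPGQVPPRLLK
pos 35: AUA -> I; peptide=MPGQVPPRLLKI
pos 38: only 0 nt remain (<3), stop (end of mRNA)

Answer: MPGQVPPRLLKI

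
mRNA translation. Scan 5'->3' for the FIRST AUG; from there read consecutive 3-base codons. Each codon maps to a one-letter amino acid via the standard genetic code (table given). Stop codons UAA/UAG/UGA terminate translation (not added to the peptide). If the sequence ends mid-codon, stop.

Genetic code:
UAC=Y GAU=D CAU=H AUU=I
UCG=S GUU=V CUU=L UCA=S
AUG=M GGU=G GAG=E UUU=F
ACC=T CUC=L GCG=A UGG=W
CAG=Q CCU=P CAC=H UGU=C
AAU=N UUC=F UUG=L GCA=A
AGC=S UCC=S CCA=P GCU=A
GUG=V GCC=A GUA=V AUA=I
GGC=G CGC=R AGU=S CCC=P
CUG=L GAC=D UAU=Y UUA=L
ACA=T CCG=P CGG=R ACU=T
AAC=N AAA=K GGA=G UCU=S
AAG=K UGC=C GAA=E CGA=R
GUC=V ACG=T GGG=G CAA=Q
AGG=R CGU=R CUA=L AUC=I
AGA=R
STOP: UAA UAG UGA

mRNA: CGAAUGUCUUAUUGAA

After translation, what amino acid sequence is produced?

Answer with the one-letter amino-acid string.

Answer: MSY

Derivation:
start AUG at pos 3
pos 3: AUG -> M; peptide=M
pos 6: UCU -> S; peptide=MS
pos 9: UAU -> Y; peptide=MSY
pos 12: UGA -> STOP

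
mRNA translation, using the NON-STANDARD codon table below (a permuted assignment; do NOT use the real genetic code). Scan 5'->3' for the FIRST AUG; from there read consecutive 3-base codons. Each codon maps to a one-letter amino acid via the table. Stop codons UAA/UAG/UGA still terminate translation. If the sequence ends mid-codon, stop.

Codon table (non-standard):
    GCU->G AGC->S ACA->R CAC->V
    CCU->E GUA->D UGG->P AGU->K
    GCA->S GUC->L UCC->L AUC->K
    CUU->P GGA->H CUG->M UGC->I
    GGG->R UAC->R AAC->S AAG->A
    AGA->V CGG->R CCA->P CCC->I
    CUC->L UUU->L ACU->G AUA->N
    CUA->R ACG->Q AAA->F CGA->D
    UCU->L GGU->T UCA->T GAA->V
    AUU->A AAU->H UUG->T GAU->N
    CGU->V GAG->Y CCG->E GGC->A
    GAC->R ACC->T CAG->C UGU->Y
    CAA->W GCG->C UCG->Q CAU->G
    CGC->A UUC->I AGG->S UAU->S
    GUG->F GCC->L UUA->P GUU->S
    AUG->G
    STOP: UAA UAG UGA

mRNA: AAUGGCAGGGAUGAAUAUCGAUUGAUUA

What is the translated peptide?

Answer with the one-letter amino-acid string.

start AUG at pos 1
pos 1: AUG -> G; peptide=G
pos 4: GCA -> S; peptide=GS
pos 7: GGG -> R; peptide=GSR
pos 10: AUG -> G; peptide=GSRG
pos 13: AAU -> H; peptide=GSRGH
pos 16: AUC -> K; peptide=GSRGHK
pos 19: GAU -> N; peptide=GSRGHKN
pos 22: UGA -> STOP

Answer: GSRGHKN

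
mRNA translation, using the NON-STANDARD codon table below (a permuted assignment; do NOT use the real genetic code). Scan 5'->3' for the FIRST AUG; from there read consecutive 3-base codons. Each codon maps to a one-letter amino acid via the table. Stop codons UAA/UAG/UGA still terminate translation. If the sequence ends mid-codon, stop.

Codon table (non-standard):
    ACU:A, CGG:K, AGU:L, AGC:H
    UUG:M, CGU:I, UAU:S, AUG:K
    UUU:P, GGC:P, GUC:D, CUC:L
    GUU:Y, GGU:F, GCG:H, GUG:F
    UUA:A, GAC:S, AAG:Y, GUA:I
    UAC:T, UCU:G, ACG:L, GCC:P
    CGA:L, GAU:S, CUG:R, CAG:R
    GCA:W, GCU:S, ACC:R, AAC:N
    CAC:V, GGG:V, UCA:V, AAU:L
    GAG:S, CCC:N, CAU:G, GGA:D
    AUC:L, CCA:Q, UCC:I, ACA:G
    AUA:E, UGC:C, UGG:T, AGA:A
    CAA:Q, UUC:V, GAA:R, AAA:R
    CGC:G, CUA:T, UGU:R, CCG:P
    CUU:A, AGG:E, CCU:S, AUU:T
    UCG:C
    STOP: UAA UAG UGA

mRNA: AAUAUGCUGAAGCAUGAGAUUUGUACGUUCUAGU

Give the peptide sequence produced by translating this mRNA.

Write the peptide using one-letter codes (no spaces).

start AUG at pos 3
pos 3: AUG -> K; peptide=K
pos 6: CUG -> R; peptide=KR
pos 9: AAG -> Y; peptide=KRY
pos 12: CAU -> G; peptide=KRYG
pos 15: GAG -> S; peptide=KRYGS
pos 18: AUU -> T; peptide=KRYGST
pos 21: UGU -> R; peptide=KRYGSTR
pos 24: ACG -> L; peptide=KRYGSTRL
pos 27: UUC -> V; peptide=KRYGSTRLV
pos 30: UAG -> STOP

Answer: KRYGSTRLV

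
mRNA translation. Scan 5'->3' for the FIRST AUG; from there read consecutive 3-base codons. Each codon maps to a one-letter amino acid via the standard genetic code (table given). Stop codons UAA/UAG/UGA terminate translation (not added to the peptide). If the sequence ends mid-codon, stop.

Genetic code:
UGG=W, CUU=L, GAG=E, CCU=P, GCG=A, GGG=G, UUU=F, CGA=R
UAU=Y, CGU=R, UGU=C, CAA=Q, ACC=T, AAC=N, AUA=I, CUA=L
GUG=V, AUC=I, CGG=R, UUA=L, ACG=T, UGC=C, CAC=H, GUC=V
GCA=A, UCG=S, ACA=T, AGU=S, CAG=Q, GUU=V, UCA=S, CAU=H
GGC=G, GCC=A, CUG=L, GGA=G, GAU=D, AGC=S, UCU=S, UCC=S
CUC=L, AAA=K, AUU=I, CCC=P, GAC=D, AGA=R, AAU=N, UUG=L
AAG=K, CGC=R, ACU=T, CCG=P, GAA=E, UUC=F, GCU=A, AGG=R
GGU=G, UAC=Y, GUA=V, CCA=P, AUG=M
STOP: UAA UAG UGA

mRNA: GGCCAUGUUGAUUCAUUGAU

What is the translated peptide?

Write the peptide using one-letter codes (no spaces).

Answer: MLIH

Derivation:
start AUG at pos 4
pos 4: AUG -> M; peptide=M
pos 7: UUG -> L; peptide=ML
pos 10: AUU -> I; peptide=MLI
pos 13: CAU -> H; peptide=MLIH
pos 16: UGA -> STOP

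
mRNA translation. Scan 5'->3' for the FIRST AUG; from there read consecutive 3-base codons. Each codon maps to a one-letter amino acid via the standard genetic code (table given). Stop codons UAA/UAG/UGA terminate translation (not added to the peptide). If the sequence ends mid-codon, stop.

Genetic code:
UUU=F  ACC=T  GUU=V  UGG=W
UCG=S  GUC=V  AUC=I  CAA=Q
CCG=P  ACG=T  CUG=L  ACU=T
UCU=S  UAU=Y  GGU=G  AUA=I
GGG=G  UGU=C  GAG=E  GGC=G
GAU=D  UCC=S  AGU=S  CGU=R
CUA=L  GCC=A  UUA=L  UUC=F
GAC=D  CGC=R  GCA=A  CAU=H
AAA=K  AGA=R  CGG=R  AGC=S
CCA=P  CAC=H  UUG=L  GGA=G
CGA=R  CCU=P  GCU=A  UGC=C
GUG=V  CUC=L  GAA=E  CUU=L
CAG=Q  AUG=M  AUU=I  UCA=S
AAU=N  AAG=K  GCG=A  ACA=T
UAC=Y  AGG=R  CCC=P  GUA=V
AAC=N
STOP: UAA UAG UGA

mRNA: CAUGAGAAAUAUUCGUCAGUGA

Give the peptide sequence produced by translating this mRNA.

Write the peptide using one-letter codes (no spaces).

start AUG at pos 1
pos 1: AUG -> M; peptide=M
pos 4: AGA -> R; peptide=MR
pos 7: AAU -> N; peptide=MRN
pos 10: AUU -> I; peptide=MRNI
pos 13: CGU -> R; peptide=MRNIR
pos 16: CAG -> Q; peptide=MRNIRQ
pos 19: UGA -> STOP

Answer: MRNIRQ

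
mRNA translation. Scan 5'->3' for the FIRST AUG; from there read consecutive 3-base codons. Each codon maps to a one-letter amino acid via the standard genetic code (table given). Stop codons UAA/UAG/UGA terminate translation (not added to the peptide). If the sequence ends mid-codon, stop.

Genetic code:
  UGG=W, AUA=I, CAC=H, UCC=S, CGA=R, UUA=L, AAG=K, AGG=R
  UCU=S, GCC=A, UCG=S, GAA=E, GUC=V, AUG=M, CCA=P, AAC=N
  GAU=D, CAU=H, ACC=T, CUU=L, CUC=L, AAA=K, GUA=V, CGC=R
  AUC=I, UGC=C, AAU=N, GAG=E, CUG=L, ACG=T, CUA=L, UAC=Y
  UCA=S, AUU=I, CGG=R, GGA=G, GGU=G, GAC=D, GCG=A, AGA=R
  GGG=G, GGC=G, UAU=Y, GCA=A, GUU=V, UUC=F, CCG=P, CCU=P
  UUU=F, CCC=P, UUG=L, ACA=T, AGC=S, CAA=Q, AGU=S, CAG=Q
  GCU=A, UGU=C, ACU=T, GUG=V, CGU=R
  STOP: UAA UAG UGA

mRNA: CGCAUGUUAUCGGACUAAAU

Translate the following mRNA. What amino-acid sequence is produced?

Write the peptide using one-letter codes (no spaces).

start AUG at pos 3
pos 3: AUG -> M; peptide=M
pos 6: UUA -> L; peptide=ML
pos 9: UCG -> S; peptide=MLS
pos 12: GAC -> D; peptide=MLSD
pos 15: UAA -> STOP

Answer: MLSD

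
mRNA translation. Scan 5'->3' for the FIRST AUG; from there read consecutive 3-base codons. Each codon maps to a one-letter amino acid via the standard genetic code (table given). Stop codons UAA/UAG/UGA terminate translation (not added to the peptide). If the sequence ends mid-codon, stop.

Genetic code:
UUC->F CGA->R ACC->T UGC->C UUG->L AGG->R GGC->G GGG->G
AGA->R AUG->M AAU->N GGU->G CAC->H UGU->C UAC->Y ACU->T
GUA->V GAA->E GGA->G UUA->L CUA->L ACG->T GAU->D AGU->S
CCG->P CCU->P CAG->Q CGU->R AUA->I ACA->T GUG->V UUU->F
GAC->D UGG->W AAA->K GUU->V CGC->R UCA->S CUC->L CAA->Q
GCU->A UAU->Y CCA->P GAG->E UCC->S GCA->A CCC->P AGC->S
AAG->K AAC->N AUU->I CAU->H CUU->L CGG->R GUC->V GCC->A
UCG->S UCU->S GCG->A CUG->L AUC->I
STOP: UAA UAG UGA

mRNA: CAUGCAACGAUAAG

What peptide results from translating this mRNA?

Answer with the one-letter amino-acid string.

start AUG at pos 1
pos 1: AUG -> M; peptide=M
pos 4: CAA -> Q; peptide=MQ
pos 7: CGA -> R; peptide=MQR
pos 10: UAA -> STOP

Answer: MQR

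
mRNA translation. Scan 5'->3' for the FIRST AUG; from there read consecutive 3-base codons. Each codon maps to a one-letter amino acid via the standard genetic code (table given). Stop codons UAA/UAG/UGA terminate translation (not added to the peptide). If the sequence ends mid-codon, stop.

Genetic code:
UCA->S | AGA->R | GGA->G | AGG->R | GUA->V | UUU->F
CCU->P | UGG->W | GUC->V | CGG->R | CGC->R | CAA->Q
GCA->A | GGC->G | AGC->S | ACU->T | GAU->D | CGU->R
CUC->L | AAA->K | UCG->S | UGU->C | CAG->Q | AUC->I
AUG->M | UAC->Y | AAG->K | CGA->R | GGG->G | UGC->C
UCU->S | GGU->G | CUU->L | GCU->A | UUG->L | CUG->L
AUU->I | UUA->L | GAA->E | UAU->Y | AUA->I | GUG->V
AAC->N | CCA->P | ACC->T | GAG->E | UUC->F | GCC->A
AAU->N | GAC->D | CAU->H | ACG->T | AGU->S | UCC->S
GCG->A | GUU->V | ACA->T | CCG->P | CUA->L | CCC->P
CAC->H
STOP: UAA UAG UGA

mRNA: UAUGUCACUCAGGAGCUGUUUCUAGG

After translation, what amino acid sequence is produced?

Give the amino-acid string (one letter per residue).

start AUG at pos 1
pos 1: AUG -> M; peptide=M
pos 4: UCA -> S; peptide=MS
pos 7: CUC -> L; peptide=MSL
pos 10: AGG -> R; peptide=MSLR
pos 13: AGC -> S; peptide=MSLRS
pos 16: UGU -> C; peptide=MSLRSC
pos 19: UUC -> F; peptide=MSLRSCF
pos 22: UAG -> STOP

Answer: MSLRSCF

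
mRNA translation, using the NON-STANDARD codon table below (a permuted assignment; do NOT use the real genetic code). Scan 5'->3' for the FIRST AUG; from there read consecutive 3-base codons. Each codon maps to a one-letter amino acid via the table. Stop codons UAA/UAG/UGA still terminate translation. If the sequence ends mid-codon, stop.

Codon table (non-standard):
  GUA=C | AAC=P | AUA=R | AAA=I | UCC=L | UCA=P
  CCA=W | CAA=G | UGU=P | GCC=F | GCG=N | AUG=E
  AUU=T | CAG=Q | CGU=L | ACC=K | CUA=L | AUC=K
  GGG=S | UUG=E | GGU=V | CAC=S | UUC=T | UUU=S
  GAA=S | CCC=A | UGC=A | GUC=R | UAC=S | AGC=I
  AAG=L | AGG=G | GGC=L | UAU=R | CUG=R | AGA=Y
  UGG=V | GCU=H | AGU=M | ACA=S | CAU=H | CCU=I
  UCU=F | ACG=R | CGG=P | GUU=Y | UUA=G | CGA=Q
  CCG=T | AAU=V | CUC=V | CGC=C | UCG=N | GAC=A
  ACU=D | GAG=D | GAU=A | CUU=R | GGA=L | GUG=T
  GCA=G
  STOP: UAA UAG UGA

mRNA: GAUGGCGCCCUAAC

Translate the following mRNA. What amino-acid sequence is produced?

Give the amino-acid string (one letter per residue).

Answer: ENA

Derivation:
start AUG at pos 1
pos 1: AUG -> E; peptide=E
pos 4: GCG -> N; peptide=EN
pos 7: CCC -> A; peptide=ENA
pos 10: UAA -> STOP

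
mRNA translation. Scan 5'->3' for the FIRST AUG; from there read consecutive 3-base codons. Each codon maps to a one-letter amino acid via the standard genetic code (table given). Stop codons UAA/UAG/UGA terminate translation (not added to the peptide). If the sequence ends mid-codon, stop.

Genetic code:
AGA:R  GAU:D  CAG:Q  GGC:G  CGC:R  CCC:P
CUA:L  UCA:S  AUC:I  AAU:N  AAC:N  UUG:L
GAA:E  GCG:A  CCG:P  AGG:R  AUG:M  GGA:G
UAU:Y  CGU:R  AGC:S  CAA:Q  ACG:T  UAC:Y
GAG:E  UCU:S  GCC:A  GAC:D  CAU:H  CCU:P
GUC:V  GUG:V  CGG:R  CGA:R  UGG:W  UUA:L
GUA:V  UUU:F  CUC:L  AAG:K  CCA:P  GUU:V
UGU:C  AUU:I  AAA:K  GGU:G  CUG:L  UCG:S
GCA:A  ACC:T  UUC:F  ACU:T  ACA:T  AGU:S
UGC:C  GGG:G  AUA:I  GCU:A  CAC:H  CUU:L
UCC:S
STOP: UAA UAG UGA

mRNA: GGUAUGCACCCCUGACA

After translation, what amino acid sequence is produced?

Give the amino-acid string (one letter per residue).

start AUG at pos 3
pos 3: AUG -> M; peptide=M
pos 6: CAC -> H; peptide=MH
pos 9: CCC -> P; peptide=MHP
pos 12: UGA -> STOP

Answer: MHP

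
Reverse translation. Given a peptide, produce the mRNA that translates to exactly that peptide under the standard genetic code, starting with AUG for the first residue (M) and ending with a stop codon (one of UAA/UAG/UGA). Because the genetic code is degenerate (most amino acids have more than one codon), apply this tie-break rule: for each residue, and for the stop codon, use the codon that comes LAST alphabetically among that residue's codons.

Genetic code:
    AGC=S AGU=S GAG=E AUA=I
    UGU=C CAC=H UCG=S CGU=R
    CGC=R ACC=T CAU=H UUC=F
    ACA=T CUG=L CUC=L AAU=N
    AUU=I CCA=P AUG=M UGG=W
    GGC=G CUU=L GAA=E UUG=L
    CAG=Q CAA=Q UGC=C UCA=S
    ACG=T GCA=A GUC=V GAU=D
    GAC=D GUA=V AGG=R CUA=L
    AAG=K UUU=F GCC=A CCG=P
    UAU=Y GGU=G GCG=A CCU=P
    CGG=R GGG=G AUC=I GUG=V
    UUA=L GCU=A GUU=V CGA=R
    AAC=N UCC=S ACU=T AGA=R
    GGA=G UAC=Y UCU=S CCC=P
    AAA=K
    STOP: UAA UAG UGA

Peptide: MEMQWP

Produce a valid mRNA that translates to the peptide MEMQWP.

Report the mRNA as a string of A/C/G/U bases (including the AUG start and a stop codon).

Answer: mRNA: AUGGAGAUGCAGUGGCCUUGA

Derivation:
residue 1: M -> AUG (start codon)
residue 2: E codons sorted = GAA,GAG -> pick last = GAG
residue 3: M -> AUG (only codon)
residue 4: Q codons sorted = CAA,CAG -> pick last = CAG
residue 5: W -> UGG (only codon)
residue 6: P codons sorted = CCA,CCC,CCG,CCU -> pick last = CCU
terminator: stop codons sorted = UAA,UAG,UGA -> pick last = UGA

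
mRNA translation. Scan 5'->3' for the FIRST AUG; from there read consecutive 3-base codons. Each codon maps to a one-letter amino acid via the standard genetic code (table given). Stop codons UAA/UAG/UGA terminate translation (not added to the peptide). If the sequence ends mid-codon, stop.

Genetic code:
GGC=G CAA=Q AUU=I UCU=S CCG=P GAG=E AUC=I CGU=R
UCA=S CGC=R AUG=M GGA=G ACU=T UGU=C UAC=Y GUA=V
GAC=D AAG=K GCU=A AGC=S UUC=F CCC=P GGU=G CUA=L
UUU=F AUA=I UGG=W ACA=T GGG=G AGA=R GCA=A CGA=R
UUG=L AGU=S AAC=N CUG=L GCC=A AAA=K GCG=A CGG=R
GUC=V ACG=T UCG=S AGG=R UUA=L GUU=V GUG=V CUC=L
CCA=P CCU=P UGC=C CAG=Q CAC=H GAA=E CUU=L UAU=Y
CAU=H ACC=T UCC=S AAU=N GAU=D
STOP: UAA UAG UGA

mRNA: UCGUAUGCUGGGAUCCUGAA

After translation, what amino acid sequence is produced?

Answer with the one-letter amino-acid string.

start AUG at pos 4
pos 4: AUG -> M; peptide=M
pos 7: CUG -> L; peptide=ML
pos 10: GGA -> G; peptide=MLG
pos 13: UCC -> S; peptide=MLGS
pos 16: UGA -> STOP

Answer: MLGS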